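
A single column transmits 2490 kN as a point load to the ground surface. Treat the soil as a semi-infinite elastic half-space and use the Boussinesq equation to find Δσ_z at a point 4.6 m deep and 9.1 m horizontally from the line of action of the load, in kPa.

Boussinesq vertical stress below a point load on an elastic half-space:
Δσ_z = 3P/(2πz²) · [1 + (r/z)²]^(−5/2)
r/z = 9.1/4.6 = 1.9783; [1+(r/z)²]^(−5/2) = 0.018686.
Δσ_z = 3×2490/(2π×4.6²) × 0.018686 = 56.186 × 0.018686 = 1.05 kPa

Δσ_z ≈ 1.05 kPa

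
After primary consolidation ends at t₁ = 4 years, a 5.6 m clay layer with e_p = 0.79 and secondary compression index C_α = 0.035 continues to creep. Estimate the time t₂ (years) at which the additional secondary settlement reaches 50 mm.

t₂ ≈ 11.4 years

S_s = C_α·H/(1+e_p)·log₁₀(t₂/t₁) ⇒ log₁₀(t₂/t₁) = S_s·(1+e_p)/(C_α·H).
log₁₀(t₂/t₁) = 0.05 × (1+0.79) / (0.035×5.6) = 0.4566
t₂ = t₁ × 10^0.4566 = 4 × 2.862 = 11.45 years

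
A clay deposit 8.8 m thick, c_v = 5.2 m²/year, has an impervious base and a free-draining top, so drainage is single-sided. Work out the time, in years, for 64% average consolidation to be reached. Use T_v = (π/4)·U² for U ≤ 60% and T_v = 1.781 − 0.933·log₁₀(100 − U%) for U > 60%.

Drainage path length: H_d = H = 8.8 m (single drainage).
U > 60%: T_v = 1.781 − 0.933·log₁₀(100 − 64) = 0.32897.
t = T_v·H_d²/c_v = 0.32897×8.8²/5.2 = 4.899 years.

t ≈ 4.9 years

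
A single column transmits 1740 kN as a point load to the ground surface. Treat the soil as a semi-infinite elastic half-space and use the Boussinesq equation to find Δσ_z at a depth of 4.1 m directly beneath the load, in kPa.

Boussinesq vertical stress below a point load on an elastic half-space:
Δσ_z = 3P/(2πz²) · [1 + (r/z)²]^(−5/2)
r/z = 0/4.1 = 0; [1+(r/z)²]^(−5/2) = 1.
Δσ_z = 3×1740/(2π×4.1²) × 1 = 49.422 × 1 = 49.42 kPa

Δσ_z ≈ 49.4 kPa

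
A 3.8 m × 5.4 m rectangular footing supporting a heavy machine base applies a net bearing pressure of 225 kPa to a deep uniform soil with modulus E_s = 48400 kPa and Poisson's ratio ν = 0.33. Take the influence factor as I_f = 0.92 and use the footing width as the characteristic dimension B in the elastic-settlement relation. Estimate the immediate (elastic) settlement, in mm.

S_e ≈ 14.5 mm

Immediate (elastic) settlement: S_e = q·B·(1−ν²)/E_s · I_f.
S_e = 225 × 3.8 × (1 − 0.33²) / 48400 × 0.92
    = 225 × 3.8 × 0.8911 / 48400 × 0.92
    = 0.01448 m = 14.48 mm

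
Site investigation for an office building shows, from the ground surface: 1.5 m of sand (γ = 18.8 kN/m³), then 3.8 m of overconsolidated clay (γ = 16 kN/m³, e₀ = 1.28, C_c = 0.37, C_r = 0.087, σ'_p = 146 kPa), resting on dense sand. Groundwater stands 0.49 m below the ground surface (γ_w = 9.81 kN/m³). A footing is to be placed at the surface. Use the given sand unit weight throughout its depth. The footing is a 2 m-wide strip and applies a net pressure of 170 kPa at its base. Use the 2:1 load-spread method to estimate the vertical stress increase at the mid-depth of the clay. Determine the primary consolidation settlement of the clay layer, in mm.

S_c ≈ 71.1 mm

Mid-depth of clay below the ground surface: z = 1.5 + 3.8/2 = 3.4 m.
Total vertical stress at mid-clay: σ_v = 18.8×1.5 + 16×1.9 = 58.6 kPa.
Pore pressure: u = 9.81×(3.4 − 0.49) = 28.547 kPa.
Initial effective stress: σ'_0 = σ_v − u = 58.6 − 28.547 = 30.053 kPa.
Stress increase at mid-clay by the 2:1 spreading method:
Δσ = qB/(B+z) = 170×2/(2+3.4) = 62.963 kPa
Final effective stress: σ'_f = 30.053 + 62.963 = 93.016 kPa.
σ'_f = 93.016 ≤ σ'_p = 146 kPa, so the clay remains overconsolidated and only the recompression index applies:
S_c = C_r·H/(1+e₀)·log₁₀(σ'_f/σ'_0) = 0.087×3.8/2.28×log₁₀(93.016/30.053)
    = 0.145 × 0.49067 = 0.07115 m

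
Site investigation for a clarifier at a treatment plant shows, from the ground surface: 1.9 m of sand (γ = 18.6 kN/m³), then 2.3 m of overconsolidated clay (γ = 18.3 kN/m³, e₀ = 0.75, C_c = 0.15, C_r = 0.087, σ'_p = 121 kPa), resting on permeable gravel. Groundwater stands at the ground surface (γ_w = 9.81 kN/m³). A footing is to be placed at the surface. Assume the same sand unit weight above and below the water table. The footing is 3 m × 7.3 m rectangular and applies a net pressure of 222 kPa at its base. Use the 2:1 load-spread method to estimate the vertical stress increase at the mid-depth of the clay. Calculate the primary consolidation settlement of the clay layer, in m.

Mid-depth of clay below the ground surface: z = 1.9 + 2.3/2 = 3.05 m.
Total vertical stress at mid-clay: σ_v = 18.6×1.9 + 18.3×1.15 = 56.385 kPa.
Pore pressure: u = 9.81×(3.05 − 0) = 29.921 kPa.
Initial effective stress: σ'_0 = σ_v − u = 56.385 − 29.921 = 26.464 kPa.
Stress increase at mid-clay by the 2:1 spreading method:
Δσ = qBL/((B+z)(L+z)) = 222×3×7.3/((3+3.05)(7.3+3.05)) = 77.643 kPa
Final effective stress: σ'_f = 26.464 + 77.643 = 104.11 kPa.
σ'_f = 104.11 ≤ σ'_p = 121 kPa, so the clay remains overconsolidated and only the recompression index applies:
S_c = C_r·H/(1+e₀)·log₁₀(σ'_f/σ'_0) = 0.087×2.3/1.75×log₁₀(104.11/26.464)
    = 0.11434 × 0.59484 = 0.06802 m

S_c ≈ 0.068 m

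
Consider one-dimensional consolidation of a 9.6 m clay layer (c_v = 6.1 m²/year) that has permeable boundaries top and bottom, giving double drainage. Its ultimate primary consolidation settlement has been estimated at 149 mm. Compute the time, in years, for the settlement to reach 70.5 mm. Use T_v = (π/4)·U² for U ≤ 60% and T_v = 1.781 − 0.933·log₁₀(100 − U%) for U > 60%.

Drainage path length: H_d = H/2 = 4.8 m (double drainage).
U = S(t)/S_ult = 70.5/149 = 0.4732.
U ≤ 60%: T_v = (π/4)·U² = (π/4)×0.47315² = 0.17583.
t = T_v·H_d²/c_v = 0.17583×4.8²/6.1 = 0.6641 years.

t ≈ 0.664 years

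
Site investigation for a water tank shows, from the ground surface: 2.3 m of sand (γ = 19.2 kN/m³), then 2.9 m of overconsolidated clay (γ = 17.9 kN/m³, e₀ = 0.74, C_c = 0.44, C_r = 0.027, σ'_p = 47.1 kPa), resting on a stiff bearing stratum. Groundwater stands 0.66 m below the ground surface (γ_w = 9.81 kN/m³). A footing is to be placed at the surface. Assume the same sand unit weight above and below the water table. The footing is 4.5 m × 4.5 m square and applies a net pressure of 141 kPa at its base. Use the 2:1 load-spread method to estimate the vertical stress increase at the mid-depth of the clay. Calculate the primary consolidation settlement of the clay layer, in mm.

S_c ≈ 179 mm

Mid-depth of clay below the ground surface: z = 2.3 + 2.9/2 = 3.75 m.
Total vertical stress at mid-clay: σ_v = 19.2×2.3 + 17.9×1.45 = 70.115 kPa.
Pore pressure: u = 9.81×(3.75 − 0.66) = 30.313 kPa.
Initial effective stress: σ'_0 = σ_v − u = 70.115 − 30.313 = 39.802 kPa.
Stress increase at mid-clay by the 2:1 spreading method:
Δσ = qBL/((B+z)(L+z)) = 141×4.5×4.5/((4.5+3.75)(4.5+3.75)) = 41.95 kPa
Final effective stress: σ'_f = 39.802 + 41.95 = 81.752 kPa.
σ'_f = 81.752 > σ'_p = 47.1 kPa, so the stress path crosses the preconsolidation pressure — recompression up to σ'_p, then virgin compression beyond:
S_c = H/(1+e₀)·[C_r·log₁₀(σ'_p/σ'_0) + C_c·log₁₀(σ'_f/σ'_p)]
    = 2.9/1.74 × [0.027×log₁₀(47.1/39.802) + 0.44×log₁₀(81.752/47.1)]
    = 1.6667 × [0.0019741 + 0.10537] = 0.1789 m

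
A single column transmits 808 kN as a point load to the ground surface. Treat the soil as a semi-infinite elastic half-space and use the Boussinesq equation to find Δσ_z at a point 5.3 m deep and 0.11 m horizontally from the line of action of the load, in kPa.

Boussinesq vertical stress below a point load on an elastic half-space:
Δσ_z = 3P/(2πz²) · [1 + (r/z)²]^(−5/2)
r/z = 0.11/5.3 = 0.020755; [1+(r/z)²]^(−5/2) = 0.99892.
Δσ_z = 3×808/(2π×5.3²) × 0.99892 = 13.734 × 0.99892 = 13.72 kPa

Δσ_z ≈ 13.7 kPa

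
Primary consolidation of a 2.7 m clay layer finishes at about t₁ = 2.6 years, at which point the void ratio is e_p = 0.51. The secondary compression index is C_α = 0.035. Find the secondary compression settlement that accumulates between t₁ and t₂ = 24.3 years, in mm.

Secondary compression: S_s = C_α·H/(1+e_p)·log₁₀(t₂/t₁)
S_s = 0.035×2.7/(1+0.51)×log₁₀(24.3/2.6)
    = 0.06258 × 0.9706 = 0.06074 m

S_s ≈ 60.7 mm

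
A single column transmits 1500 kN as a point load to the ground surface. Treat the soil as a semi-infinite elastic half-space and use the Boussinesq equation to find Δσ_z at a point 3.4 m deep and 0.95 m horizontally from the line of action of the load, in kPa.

Boussinesq vertical stress below a point load on an elastic half-space:
Δσ_z = 3P/(2πz²) · [1 + (r/z)²]^(−5/2)
r/z = 0.95/3.4 = 0.27941; [1+(r/z)²]^(−5/2) = 0.82867.
Δσ_z = 3×1500/(2π×3.4²) × 0.82867 = 61.955 × 0.82867 = 51.34 kPa

Δσ_z ≈ 51.3 kPa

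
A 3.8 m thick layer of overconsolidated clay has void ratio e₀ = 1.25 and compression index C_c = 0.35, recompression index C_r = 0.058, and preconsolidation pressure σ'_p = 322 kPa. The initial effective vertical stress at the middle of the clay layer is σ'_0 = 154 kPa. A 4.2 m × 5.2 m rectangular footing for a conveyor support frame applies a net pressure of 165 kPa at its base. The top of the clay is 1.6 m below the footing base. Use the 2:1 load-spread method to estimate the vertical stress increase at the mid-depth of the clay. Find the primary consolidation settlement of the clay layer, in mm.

S_c ≈ 12.7 mm

Mid-depth of clay below the footing base: z = 1.6 + 3.8/2 = 3.5 m.
Stress increase at mid-clay by the 2:1 spreading method:
Δσ = qBL/((B+z)(L+z)) = 165×4.2×5.2/((4.2+3.5)(5.2+3.5)) = 53.793 kPa
Final effective stress: σ'_f = 154 + 53.793 = 207.79 kPa.
σ'_f = 207.79 ≤ σ'_p = 322 kPa, so the clay remains overconsolidated and only the recompression index applies:
S_c = C_r·H/(1+e₀)·log₁₀(σ'_f/σ'_0) = 0.058×3.8/2.25×log₁₀(207.79/154)
    = 0.097956 × 0.1301 = 0.01274 m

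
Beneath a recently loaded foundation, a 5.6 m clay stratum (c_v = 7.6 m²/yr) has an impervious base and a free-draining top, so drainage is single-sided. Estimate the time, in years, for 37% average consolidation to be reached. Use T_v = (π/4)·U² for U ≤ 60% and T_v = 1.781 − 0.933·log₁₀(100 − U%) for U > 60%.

t ≈ 0.444 years

Drainage path length: H_d = H = 5.6 m (single drainage).
U ≤ 60%: T_v = (π/4)·U² = (π/4)×0.37² = 0.10752.
t = T_v·H_d²/c_v = 0.10752×5.6²/7.6 = 0.4437 years.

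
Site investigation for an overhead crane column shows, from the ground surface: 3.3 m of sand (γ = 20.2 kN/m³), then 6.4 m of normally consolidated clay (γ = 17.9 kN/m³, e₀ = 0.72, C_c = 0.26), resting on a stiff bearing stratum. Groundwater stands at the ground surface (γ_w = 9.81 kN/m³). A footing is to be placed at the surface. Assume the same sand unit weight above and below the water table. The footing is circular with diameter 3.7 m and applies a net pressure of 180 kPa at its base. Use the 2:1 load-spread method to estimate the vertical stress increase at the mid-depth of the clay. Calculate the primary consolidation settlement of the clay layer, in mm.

S_c ≈ 139 mm

Mid-depth of clay below the ground surface: z = 3.3 + 6.4/2 = 6.5 m.
Total vertical stress at mid-clay: σ_v = 20.2×3.3 + 17.9×3.2 = 123.94 kPa.
Pore pressure: u = 9.81×(6.5 − 0) = 63.765 kPa.
Initial effective stress: σ'_0 = σ_v − u = 123.94 − 63.765 = 60.175 kPa.
Stress increase at mid-clay by the 2:1 spreading method:
Δσ ≈ qD²/(D+z)² = 180×3.7²/(3.7+6.5)² = 23.685 kPa
Final effective stress: σ'_f = σ'_0 + Δσ = 60.175 + 23.685 = 83.86 kPa.
Normally consolidated clay, so the full stress increment lies on the virgin compression line:
S_c = C_c·H/(1+e₀)·log₁₀(σ'_f/σ'_0) = 0.26×6.4/(1+0.72)×log₁₀(83.86/60.175)
    = 0.96744 × 0.14414 = 0.1394 m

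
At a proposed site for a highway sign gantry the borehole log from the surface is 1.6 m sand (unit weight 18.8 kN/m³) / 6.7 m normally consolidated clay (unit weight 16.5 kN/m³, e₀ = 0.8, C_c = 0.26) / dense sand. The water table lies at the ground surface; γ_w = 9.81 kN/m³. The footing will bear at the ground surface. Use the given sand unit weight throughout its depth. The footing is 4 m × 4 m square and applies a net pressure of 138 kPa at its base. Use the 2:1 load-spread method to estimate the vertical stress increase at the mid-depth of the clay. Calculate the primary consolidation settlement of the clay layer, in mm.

Mid-depth of clay below the ground surface: z = 1.6 + 6.7/2 = 4.95 m.
Total vertical stress at mid-clay: σ_v = 18.8×1.6 + 16.5×3.35 = 85.355 kPa.
Pore pressure: u = 9.81×(4.95 − 0) = 48.56 kPa.
Initial effective stress: σ'_0 = σ_v − u = 85.355 − 48.56 = 36.795 kPa.
Stress increase at mid-clay by the 2:1 spreading method:
Δσ = qBL/((B+z)(L+z)) = 138×4×4/((4+4.95)(4+4.95)) = 27.565 kPa
Final effective stress: σ'_f = σ'_0 + Δσ = 36.795 + 27.565 = 64.36 kPa.
Normally consolidated clay, so the full stress increment lies on the virgin compression line:
S_c = C_c·H/(1+e₀)·log₁₀(σ'_f/σ'_0) = 0.26×6.7/(1+0.8)×log₁₀(64.36/36.795)
    = 0.96778 × 0.24283 = 0.235 m

S_c ≈ 235 mm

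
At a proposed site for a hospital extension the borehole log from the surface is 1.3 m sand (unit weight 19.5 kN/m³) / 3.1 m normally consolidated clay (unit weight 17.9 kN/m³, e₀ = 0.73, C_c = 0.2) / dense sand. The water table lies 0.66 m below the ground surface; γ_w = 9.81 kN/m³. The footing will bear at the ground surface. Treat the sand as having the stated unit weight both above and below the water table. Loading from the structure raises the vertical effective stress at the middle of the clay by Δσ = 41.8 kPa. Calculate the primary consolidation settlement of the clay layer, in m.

Mid-depth of clay below the ground surface: z = 1.3 + 3.1/2 = 2.85 m.
Total vertical stress at mid-clay: σ_v = 19.5×1.3 + 17.9×1.55 = 53.095 kPa.
Pore pressure: u = 9.81×(2.85 − 0.66) = 21.484 kPa.
Initial effective stress: σ'_0 = σ_v − u = 53.095 − 21.484 = 31.611 kPa.
Final effective stress: σ'_f = σ'_0 + Δσ = 31.611 + 41.8 = 73.411 kPa.
Normally consolidated clay, so the full stress increment lies on the virgin compression line:
S_c = C_c·H/(1+e₀)·log₁₀(σ'_f/σ'_0) = 0.2×3.1/(1+0.73)×log₁₀(73.411/31.611)
    = 0.35838 × 0.36592 = 0.1311 m

S_c ≈ 0.131 m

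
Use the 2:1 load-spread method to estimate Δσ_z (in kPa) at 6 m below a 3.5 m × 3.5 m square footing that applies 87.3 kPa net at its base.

Δσ_z ≈ 11.8 kPa

By the 2:1 method the load spreads at 1 horizontal : 2 vertical, so at depth z the loaded area has grown by z in each plan dimension:
Δσ = qBL/((B+z)(L+z)) = 87.3×3.5×3.5/((3.5+6)(3.5+6)) = 11.85 kPa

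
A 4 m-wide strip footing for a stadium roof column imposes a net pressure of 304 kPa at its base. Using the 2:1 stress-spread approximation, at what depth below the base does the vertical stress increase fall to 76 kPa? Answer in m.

z ≈ 12 m

2:1 spreading — at depth z the loaded area has grown by z in each plan dimension:
qB/(B+z) = Δσ_z ⇒ z = qB/Δσ_z − B = 304×4/76 − 4 = 12 m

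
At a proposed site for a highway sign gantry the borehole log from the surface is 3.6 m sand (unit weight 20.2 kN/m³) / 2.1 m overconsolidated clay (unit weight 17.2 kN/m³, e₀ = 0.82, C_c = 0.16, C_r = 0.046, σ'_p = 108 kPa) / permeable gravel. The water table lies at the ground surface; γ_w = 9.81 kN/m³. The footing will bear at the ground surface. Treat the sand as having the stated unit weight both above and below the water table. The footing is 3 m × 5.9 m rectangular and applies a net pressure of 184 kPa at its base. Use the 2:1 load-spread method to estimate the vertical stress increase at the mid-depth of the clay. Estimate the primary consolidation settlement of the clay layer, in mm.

S_c ≈ 14.7 mm

Mid-depth of clay below the ground surface: z = 3.6 + 2.1/2 = 4.65 m.
Total vertical stress at mid-clay: σ_v = 20.2×3.6 + 17.2×1.05 = 90.78 kPa.
Pore pressure: u = 9.81×(4.65 − 0) = 45.617 kPa.
Initial effective stress: σ'_0 = σ_v − u = 90.78 − 45.617 = 45.163 kPa.
Stress increase at mid-clay by the 2:1 spreading method:
Δσ = qBL/((B+z)(L+z)) = 184×3×5.9/((3+4.65)(5.9+4.65)) = 40.353 kPa
Final effective stress: σ'_f = 45.163 + 40.353 = 85.516 kPa.
σ'_f = 85.516 ≤ σ'_p = 108 kPa, so the clay remains overconsolidated and only the recompression index applies:
S_c = C_r·H/(1+e₀)·log₁₀(σ'_f/σ'_0) = 0.046×2.1/1.82×log₁₀(85.516/45.163)
    = 0.053075 × 0.27726 = 0.01472 m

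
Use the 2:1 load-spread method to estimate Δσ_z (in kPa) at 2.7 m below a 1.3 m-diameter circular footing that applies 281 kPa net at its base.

Δσ_z ≈ 29.7 kPa

By the 2:1 method the load spreads at 1 horizontal : 2 vertical, so at depth z the loaded area has grown by z in each plan dimension:
Δσ ≈ qD²/(D+z)² = 281×1.3²/(1.3+2.7)² = 29.681 kPa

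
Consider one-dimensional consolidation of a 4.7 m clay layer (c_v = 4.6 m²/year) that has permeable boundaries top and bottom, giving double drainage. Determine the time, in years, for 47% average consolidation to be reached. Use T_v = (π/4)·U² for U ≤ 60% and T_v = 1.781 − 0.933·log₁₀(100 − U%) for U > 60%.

t ≈ 0.208 years

Drainage path length: H_d = H/2 = 2.35 m (double drainage).
U ≤ 60%: T_v = (π/4)·U² = (π/4)×0.47² = 0.17349.
t = T_v·H_d²/c_v = 0.17349×2.35²/4.6 = 0.2083 years.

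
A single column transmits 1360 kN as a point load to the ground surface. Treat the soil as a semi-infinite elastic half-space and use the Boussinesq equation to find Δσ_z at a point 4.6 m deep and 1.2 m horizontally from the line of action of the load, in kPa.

Δσ_z ≈ 26 kPa

Boussinesq vertical stress below a point load on an elastic half-space:
Δσ_z = 3P/(2πz²) · [1 + (r/z)²]^(−5/2)
r/z = 1.2/4.6 = 0.26087; [1+(r/z)²]^(−5/2) = 0.84824.
Δσ_z = 3×1360/(2π×4.6²) × 0.84824 = 30.688 × 0.84824 = 26.03 kPa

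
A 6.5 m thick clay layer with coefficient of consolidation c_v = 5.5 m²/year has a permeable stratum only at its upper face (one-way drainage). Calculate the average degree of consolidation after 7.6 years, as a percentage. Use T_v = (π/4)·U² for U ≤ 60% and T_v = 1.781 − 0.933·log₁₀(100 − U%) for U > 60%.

Drainage path length: H_d = H = 6.5 m (single drainage).
T_v = c_v·t/H_d² = 5.5×7.6/6.5² = 0.98935.
T_v = 0.98935 corresponds to the U > 60% branch:
U = 1 − 10^((1.781 − T_v)/0.933)/100 = 0.9294

U ≈ 92.9 %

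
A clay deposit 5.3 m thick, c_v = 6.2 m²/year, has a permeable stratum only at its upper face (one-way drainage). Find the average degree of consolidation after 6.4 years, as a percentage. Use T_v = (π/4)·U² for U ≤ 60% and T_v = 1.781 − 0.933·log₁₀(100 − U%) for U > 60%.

U ≈ 97.5 %

Drainage path length: H_d = H = 5.3 m (single drainage).
T_v = c_v·t/H_d² = 6.2×6.4/5.3² = 1.4126.
T_v = 1.4126 corresponds to the U > 60% branch:
U = 1 − 10^((1.781 − T_v)/0.933)/100 = 0.9752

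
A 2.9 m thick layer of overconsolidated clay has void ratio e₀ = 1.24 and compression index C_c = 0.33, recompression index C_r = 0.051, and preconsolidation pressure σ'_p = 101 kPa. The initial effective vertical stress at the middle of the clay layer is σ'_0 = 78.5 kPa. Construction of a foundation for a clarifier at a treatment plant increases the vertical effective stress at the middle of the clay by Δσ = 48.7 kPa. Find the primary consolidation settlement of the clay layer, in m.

Final effective stress: σ'_f = 78.5 + 48.7 = 127.2 kPa.
σ'_f = 127.2 > σ'_p = 101 kPa, so the stress path crosses the preconsolidation pressure — recompression up to σ'_p, then virgin compression beyond:
S_c = H/(1+e₀)·[C_r·log₁₀(σ'_p/σ'_0) + C_c·log₁₀(σ'_f/σ'_p)]
    = 2.9/2.24 × [0.051×log₁₀(101/78.5) + 0.33×log₁₀(127.2/101)]
    = 1.2946 × [0.005582 + 0.033055] = 0.05002 m

S_c ≈ 0.05 m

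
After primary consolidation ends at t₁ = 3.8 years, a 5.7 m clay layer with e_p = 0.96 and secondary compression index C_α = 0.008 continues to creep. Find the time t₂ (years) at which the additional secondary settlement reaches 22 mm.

t₂ ≈ 33.5 years

S_s = C_α·H/(1+e_p)·log₁₀(t₂/t₁) ⇒ log₁₀(t₂/t₁) = S_s·(1+e_p)/(C_α·H).
log₁₀(t₂/t₁) = 0.022 × (1+0.96) / (0.008×5.7) = 0.9456
t₂ = t₁ × 10^0.9456 = 3.8 × 8.823 = 33.53 years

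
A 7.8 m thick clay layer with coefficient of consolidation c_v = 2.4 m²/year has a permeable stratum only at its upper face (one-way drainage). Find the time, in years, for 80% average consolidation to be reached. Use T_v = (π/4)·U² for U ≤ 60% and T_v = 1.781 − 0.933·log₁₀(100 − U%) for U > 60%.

t ≈ 14.4 years

Drainage path length: H_d = H = 7.8 m (single drainage).
U > 60%: T_v = 1.781 − 0.933·log₁₀(100 − 80) = 0.56714.
t = T_v·H_d²/c_v = 0.56714×7.8²/2.4 = 14.38 years.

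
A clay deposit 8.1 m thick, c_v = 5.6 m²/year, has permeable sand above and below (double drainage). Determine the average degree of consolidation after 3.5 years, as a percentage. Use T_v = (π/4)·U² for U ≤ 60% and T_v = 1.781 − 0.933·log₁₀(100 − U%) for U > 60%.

Drainage path length: H_d = H/2 = 4.05 m (double drainage).
T_v = c_v·t/H_d² = 5.6×3.5/4.05² = 1.1949.
T_v = 1.1949 corresponds to the U > 60% branch:
U = 1 − 10^((1.781 − T_v)/0.933)/100 = 0.9575

U ≈ 95.8 %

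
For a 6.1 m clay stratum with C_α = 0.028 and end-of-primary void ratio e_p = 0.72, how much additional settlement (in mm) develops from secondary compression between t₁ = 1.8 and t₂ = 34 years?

S_s ≈ 127 mm

Secondary compression: S_s = C_α·H/(1+e_p)·log₁₀(t₂/t₁)
S_s = 0.028×6.1/(1+0.72)×log₁₀(34/1.8)
    = 0.0993 × 1.276 = 0.1267 m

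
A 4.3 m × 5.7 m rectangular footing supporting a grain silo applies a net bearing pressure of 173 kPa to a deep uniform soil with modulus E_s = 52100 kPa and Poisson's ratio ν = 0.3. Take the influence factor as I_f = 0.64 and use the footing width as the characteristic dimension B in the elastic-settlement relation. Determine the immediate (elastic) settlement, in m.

Immediate (elastic) settlement: S_e = q·B·(1−ν²)/E_s · I_f.
S_e = 173 × 4.3 × (1 − 0.3²) / 52100 × 0.64
    = 173 × 4.3 × 0.91 / 52100 × 0.64
    = 0.008316 m

S_e ≈ 0.00832 m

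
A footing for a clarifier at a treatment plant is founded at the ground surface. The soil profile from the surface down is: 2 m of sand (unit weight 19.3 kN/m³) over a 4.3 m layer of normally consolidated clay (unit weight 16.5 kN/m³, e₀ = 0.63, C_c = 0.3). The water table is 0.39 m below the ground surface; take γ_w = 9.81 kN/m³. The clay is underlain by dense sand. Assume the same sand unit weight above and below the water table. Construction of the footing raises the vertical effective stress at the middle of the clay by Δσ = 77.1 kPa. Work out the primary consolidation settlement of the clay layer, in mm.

S_c ≈ 386 mm

Mid-depth of clay below the ground surface: z = 2 + 4.3/2 = 4.15 m.
Total vertical stress at mid-clay: σ_v = 19.3×2 + 16.5×2.15 = 74.075 kPa.
Pore pressure: u = 9.81×(4.15 − 0.39) = 36.886 kPa.
Initial effective stress: σ'_0 = σ_v − u = 74.075 − 36.886 = 37.189 kPa.
Final effective stress: σ'_f = σ'_0 + Δσ = 37.189 + 77.1 = 114.29 kPa.
Normally consolidated clay, so the full stress increment lies on the virgin compression line:
S_c = C_c·H/(1+e₀)·log₁₀(σ'_f/σ'_0) = 0.3×4.3/(1+0.63)×log₁₀(114.29/37.189)
    = 0.79141 × 0.48759 = 0.3859 m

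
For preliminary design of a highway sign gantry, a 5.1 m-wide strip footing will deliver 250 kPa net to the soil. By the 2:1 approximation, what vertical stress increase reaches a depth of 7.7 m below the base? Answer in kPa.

Δσ_z ≈ 99.6 kPa

By the 2:1 method the load spreads at 1 horizontal : 2 vertical, so at depth z the loaded area has grown by z in each plan dimension:
Δσ = qB/(B+z) = 250×5.1/(5.1+7.7) = 99.609 kPa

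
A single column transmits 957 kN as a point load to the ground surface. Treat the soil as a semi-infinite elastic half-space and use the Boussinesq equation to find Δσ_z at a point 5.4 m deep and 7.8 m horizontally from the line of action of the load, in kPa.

Δσ_z ≈ 0.936 kPa

Boussinesq vertical stress below a point load on an elastic half-space:
Δσ_z = 3P/(2πz²) · [1 + (r/z)²]^(−5/2)
r/z = 7.8/5.4 = 1.4444; [1+(r/z)²]^(−5/2) = 0.059753.
Δσ_z = 3×957/(2π×5.4²) × 0.059753 = 15.67 × 0.059753 = 0.9363 kPa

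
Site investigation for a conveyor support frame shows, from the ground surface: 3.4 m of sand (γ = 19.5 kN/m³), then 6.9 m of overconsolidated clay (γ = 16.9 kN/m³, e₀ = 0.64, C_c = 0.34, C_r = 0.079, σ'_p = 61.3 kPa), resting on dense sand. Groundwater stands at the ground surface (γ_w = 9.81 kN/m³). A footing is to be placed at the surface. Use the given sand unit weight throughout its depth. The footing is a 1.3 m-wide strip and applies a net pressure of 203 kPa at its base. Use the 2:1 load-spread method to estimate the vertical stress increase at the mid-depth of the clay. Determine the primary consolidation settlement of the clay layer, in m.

Mid-depth of clay below the ground surface: z = 3.4 + 6.9/2 = 6.85 m.
Total vertical stress at mid-clay: σ_v = 19.5×3.4 + 16.9×3.45 = 124.6 kPa.
Pore pressure: u = 9.81×(6.85 − 0) = 67.198 kPa.
Initial effective stress: σ'_0 = σ_v − u = 124.6 − 67.198 = 57.402 kPa.
Stress increase at mid-clay by the 2:1 spreading method:
Δσ = qB/(B+z) = 203×1.3/(1.3+6.85) = 32.38 kPa
Final effective stress: σ'_f = 57.402 + 32.38 = 89.782 kPa.
σ'_f = 89.782 > σ'_p = 61.3 kPa, so the stress path crosses the preconsolidation pressure — recompression up to σ'_p, then virgin compression beyond:
S_c = H/(1+e₀)·[C_r·log₁₀(σ'_p/σ'_0) + C_c·log₁₀(σ'_f/σ'_p)]
    = 6.9/1.64 × [0.079×log₁₀(61.3/57.402) + 0.34×log₁₀(89.782/61.3)]
    = 4.2073 × [0.0022541 + 0.056348] = 0.2466 m

S_c ≈ 0.247 m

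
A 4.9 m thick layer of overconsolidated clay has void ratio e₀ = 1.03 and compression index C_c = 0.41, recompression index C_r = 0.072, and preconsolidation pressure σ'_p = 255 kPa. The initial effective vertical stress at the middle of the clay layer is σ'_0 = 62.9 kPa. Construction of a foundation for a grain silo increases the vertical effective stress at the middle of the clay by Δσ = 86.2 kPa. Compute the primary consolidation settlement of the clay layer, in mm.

S_c ≈ 65.1 mm

Final effective stress: σ'_f = 62.9 + 86.2 = 149.1 kPa.
σ'_f = 149.1 ≤ σ'_p = 255 kPa, so the clay remains overconsolidated and only the recompression index applies:
S_c = C_r·H/(1+e₀)·log₁₀(σ'_f/σ'_0) = 0.072×4.9/2.03×log₁₀(149.1/62.9)
    = 0.17379 × 0.37483 = 0.06514 m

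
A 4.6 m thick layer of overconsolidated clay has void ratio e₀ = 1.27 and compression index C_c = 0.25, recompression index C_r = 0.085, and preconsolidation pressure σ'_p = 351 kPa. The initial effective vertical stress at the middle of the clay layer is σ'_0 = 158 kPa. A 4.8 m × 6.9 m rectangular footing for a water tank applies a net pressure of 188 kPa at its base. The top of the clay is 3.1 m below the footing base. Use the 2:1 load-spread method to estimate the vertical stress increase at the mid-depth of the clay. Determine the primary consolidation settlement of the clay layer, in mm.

Mid-depth of clay below the footing base: z = 3.1 + 4.6/2 = 5.4 m.
Stress increase at mid-clay by the 2:1 spreading method:
Δσ = qBL/((B+z)(L+z)) = 188×4.8×6.9/((4.8+5.4)(6.9+5.4)) = 49.63 kPa
Final effective stress: σ'_f = 158 + 49.63 = 207.63 kPa.
σ'_f = 207.63 ≤ σ'_p = 351 kPa, so the clay remains overconsolidated and only the recompression index applies:
S_c = C_r·H/(1+e₀)·log₁₀(σ'_f/σ'_0) = 0.085×4.6/2.27×log₁₀(207.63/158)
    = 0.17224 × 0.11863 = 0.02043 m

S_c ≈ 20.4 mm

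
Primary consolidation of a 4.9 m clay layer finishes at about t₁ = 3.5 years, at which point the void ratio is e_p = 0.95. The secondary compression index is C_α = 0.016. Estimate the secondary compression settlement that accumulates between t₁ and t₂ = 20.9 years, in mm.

S_s ≈ 31.2 mm

Secondary compression: S_s = C_α·H/(1+e_p)·log₁₀(t₂/t₁)
S_s = 0.016×4.9/(1+0.95)×log₁₀(20.9/3.5)
    = 0.04021 × 0.7761 = 0.0312 m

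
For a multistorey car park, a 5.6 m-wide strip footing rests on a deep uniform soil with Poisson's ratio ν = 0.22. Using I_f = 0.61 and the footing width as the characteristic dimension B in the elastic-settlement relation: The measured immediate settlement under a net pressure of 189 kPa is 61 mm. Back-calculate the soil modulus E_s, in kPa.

E_s ≈ 10100 kPa

S_e = q·B·(1−ν²)/E_s · I_f  ⇒  E_s = q·B·(1−ν²)·I_f / S_e.
E_s = 189 × 5.6 × 0.9516 × 0.61 / 0.061 = 10070 kPa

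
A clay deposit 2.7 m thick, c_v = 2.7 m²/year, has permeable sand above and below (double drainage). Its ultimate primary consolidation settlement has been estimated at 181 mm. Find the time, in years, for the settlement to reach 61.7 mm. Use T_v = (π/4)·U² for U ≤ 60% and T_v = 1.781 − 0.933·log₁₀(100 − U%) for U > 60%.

Drainage path length: H_d = H/2 = 1.35 m (double drainage).
U = S(t)/S_ult = 61.7/181 = 0.3409.
U ≤ 60%: T_v = (π/4)·U² = (π/4)×0.34088² = 0.091265.
t = T_v·H_d²/c_v = 0.091265×1.35²/2.7 = 0.0616 years.

t ≈ 0.0616 years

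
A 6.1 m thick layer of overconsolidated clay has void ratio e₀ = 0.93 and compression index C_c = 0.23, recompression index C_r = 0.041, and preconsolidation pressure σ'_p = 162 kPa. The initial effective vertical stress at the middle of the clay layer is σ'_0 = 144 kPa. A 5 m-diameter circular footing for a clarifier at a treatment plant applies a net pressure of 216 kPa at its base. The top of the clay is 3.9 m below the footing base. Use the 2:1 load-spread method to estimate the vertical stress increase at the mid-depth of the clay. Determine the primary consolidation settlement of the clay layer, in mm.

S_c ≈ 43.1 mm

Mid-depth of clay below the footing base: z = 3.9 + 6.1/2 = 6.95 m.
Stress increase at mid-clay by the 2:1 spreading method:
Δσ ≈ qD²/(D+z)² = 216×5²/(5+6.95)² = 37.814 kPa
Final effective stress: σ'_f = 144 + 37.814 = 181.81 kPa.
σ'_f = 181.81 > σ'_p = 162 kPa, so the stress path crosses the preconsolidation pressure — recompression up to σ'_p, then virgin compression beyond:
S_c = H/(1+e₀)·[C_r·log₁₀(σ'_p/σ'_0) + C_c·log₁₀(σ'_f/σ'_p)]
    = 6.1/1.93 × [0.041×log₁₀(162/144) + 0.23×log₁₀(181.81/162)]
    = 3.1606 × [0.0020973 + 0.011524] = 0.04305 m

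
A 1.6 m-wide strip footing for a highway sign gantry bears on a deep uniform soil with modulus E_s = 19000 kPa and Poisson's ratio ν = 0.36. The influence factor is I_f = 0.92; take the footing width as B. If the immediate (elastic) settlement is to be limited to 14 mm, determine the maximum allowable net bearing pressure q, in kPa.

S_e = q·B·(1−ν²)/E_s · I_f  ⇒  q = S_e·E_s / (B·(1−ν²)·I_f).
q = 0.014 × 19000 / (1.6 × 0.8704 × 0.92) = 207.6 kPa

q ≈ 208 kPa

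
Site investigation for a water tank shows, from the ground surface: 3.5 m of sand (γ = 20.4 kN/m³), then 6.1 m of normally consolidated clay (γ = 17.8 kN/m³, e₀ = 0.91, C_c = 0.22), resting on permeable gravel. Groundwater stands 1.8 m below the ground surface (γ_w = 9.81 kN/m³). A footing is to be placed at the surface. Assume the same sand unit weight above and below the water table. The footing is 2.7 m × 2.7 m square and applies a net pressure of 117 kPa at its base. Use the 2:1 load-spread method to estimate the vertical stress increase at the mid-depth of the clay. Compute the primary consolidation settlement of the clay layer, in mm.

S_c ≈ 36.2 mm

Mid-depth of clay below the ground surface: z = 3.5 + 6.1/2 = 6.55 m.
Total vertical stress at mid-clay: σ_v = 20.4×3.5 + 17.8×3.05 = 125.69 kPa.
Pore pressure: u = 9.81×(6.55 − 1.8) = 46.598 kPa.
Initial effective stress: σ'_0 = σ_v − u = 125.69 − 46.598 = 79.092 kPa.
Stress increase at mid-clay by the 2:1 spreading method:
Δσ = qBL/((B+z)(L+z)) = 117×2.7×2.7/((2.7+6.55)(2.7+6.55)) = 9.9685 kPa
Final effective stress: σ'_f = σ'_0 + Δσ = 79.092 + 9.9685 = 89.061 kPa.
Normally consolidated clay, so the full stress increment lies on the virgin compression line:
S_c = C_c·H/(1+e₀)·log₁₀(σ'_f/σ'_0) = 0.22×6.1/(1+0.91)×log₁₀(89.061/79.092)
    = 0.70262 × 0.051555 = 0.03622 m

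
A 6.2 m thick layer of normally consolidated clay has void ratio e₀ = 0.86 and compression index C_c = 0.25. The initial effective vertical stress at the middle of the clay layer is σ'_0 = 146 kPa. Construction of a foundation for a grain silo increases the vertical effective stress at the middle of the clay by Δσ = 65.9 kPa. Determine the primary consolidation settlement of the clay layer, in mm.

Final effective stress: σ'_f = σ'_0 + Δσ = 146 + 65.9 = 211.9 kPa.
Normally consolidated clay, so the full stress increment lies on the virgin compression line:
S_c = C_c·H/(1+e₀)·log₁₀(σ'_f/σ'_0) = 0.25×6.2/(1+0.86)×log₁₀(211.9/146)
    = 0.83333 × 0.16178 = 0.1348 m

S_c ≈ 135 mm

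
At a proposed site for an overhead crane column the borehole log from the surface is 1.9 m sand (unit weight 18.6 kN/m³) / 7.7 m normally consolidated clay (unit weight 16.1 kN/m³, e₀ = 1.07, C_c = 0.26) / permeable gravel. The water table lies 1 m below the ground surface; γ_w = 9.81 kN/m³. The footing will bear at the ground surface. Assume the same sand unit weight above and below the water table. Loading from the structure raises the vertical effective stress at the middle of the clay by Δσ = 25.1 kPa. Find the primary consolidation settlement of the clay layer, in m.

S_c ≈ 0.169 m

Mid-depth of clay below the ground surface: z = 1.9 + 7.7/2 = 5.75 m.
Total vertical stress at mid-clay: σ_v = 18.6×1.9 + 16.1×3.85 = 97.325 kPa.
Pore pressure: u = 9.81×(5.75 − 1) = 46.598 kPa.
Initial effective stress: σ'_0 = σ_v − u = 97.325 − 46.598 = 50.727 kPa.
Final effective stress: σ'_f = σ'_0 + Δσ = 50.727 + 25.1 = 75.827 kPa.
Normally consolidated clay, so the full stress increment lies on the virgin compression line:
S_c = C_c·H/(1+e₀)·log₁₀(σ'_f/σ'_0) = 0.26×7.7/(1+1.07)×log₁₀(75.827/50.727)
    = 0.96715 × 0.17458 = 0.1688 m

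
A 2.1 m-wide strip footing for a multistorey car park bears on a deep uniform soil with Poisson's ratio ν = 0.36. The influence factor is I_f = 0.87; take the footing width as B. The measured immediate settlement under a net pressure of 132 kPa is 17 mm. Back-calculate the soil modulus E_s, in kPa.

S_e = q·B·(1−ν²)/E_s · I_f  ⇒  E_s = q·B·(1−ν²)·I_f / S_e.
E_s = 132 × 2.1 × 0.8704 × 0.87 / 0.017 = 12350 kPa

E_s ≈ 12300 kPa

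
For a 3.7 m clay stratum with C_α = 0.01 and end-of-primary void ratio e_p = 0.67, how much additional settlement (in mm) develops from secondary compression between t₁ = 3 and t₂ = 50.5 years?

S_s ≈ 27.2 mm

Secondary compression: S_s = C_α·H/(1+e_p)·log₁₀(t₂/t₁)
S_s = 0.01×3.7/(1+0.67)×log₁₀(50.5/3)
    = 0.02216 × 1.226 = 0.02717 m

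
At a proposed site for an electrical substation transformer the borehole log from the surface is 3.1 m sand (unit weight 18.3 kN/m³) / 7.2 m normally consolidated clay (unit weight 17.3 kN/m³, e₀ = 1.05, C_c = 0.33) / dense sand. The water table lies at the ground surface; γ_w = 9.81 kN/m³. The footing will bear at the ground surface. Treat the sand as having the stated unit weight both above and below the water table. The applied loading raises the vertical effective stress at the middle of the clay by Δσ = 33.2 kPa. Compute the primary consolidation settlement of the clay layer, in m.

Mid-depth of clay below the ground surface: z = 3.1 + 7.2/2 = 6.7 m.
Total vertical stress at mid-clay: σ_v = 18.3×3.1 + 17.3×3.6 = 119.01 kPa.
Pore pressure: u = 9.81×(6.7 − 0) = 65.727 kPa.
Initial effective stress: σ'_0 = σ_v − u = 119.01 − 65.727 = 53.283 kPa.
Final effective stress: σ'_f = σ'_0 + Δσ = 53.283 + 33.2 = 86.483 kPa.
Normally consolidated clay, so the full stress increment lies on the virgin compression line:
S_c = C_c·H/(1+e₀)·log₁₀(σ'_f/σ'_0) = 0.33×7.2/(1+1.05)×log₁₀(86.483/53.283)
    = 1.159 × 0.21034 = 0.2438 m

S_c ≈ 0.244 m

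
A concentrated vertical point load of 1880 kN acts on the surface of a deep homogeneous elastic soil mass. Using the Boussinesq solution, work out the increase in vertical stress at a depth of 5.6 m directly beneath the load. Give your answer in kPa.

Boussinesq vertical stress below a point load on an elastic half-space:
Δσ_z = 3P/(2πz²) · [1 + (r/z)²]^(−5/2)
r/z = 0/5.6 = 0; [1+(r/z)²]^(−5/2) = 1.
Δσ_z = 3×1880/(2π×5.6²) × 1 = 28.624 × 1 = 28.62 kPa

Δσ_z ≈ 28.6 kPa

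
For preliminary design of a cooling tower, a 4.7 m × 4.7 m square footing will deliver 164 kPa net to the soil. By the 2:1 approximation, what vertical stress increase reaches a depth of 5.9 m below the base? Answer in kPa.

Δσ_z ≈ 32.2 kPa

By the 2:1 method the load spreads at 1 horizontal : 2 vertical, so at depth z the loaded area has grown by z in each plan dimension:
Δσ = qBL/((B+z)(L+z)) = 164×4.7×4.7/((4.7+5.9)(4.7+5.9)) = 32.242 kPa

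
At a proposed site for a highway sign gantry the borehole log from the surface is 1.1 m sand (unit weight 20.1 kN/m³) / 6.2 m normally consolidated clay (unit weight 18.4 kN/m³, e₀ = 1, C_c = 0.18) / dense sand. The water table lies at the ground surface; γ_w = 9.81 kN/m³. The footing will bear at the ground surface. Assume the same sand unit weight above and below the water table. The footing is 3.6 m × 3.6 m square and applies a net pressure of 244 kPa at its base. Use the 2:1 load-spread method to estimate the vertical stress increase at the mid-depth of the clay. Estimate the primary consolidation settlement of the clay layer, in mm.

S_c ≈ 209 mm

Mid-depth of clay below the ground surface: z = 1.1 + 6.2/2 = 4.2 m.
Total vertical stress at mid-clay: σ_v = 20.1×1.1 + 18.4×3.1 = 79.15 kPa.
Pore pressure: u = 9.81×(4.2 − 0) = 41.202 kPa.
Initial effective stress: σ'_0 = σ_v − u = 79.15 − 41.202 = 37.948 kPa.
Stress increase at mid-clay by the 2:1 spreading method:
Δσ = qBL/((B+z)(L+z)) = 244×3.6×3.6/((3.6+4.2)(3.6+4.2)) = 51.976 kPa
Final effective stress: σ'_f = σ'_0 + Δσ = 37.948 + 51.976 = 89.924 kPa.
Normally consolidated clay, so the full stress increment lies on the virgin compression line:
S_c = C_c·H/(1+e₀)·log₁₀(σ'_f/σ'_0) = 0.18×6.2/(1+1)×log₁₀(89.924/37.948)
    = 0.558 × 0.37469 = 0.2091 m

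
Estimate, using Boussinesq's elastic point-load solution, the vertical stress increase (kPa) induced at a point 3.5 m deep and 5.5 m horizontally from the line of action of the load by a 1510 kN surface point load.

Δσ_z ≈ 2.63 kPa

Boussinesq vertical stress below a point load on an elastic half-space:
Δσ_z = 3P/(2πz²) · [1 + (r/z)²]^(−5/2)
r/z = 5.5/3.5 = 1.5714; [1+(r/z)²]^(−5/2) = 0.044603.
Δσ_z = 3×1510/(2π×3.5²) × 0.044603 = 58.855 × 0.044603 = 2.625 kPa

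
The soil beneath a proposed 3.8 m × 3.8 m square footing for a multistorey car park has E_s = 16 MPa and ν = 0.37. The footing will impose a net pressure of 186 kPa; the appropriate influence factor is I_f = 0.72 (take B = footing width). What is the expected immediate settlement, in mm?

S_e ≈ 27.5 mm

Immediate (elastic) settlement: S_e = q·B·(1−ν²)/E_s · I_f.
E_s = 16 MPa = 16000 kPa.
S_e = 186 × 3.8 × (1 − 0.37²) / 16000 × 0.72
    = 186 × 3.8 × 0.8631 / 16000 × 0.72
    = 0.02745 m = 27.45 mm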